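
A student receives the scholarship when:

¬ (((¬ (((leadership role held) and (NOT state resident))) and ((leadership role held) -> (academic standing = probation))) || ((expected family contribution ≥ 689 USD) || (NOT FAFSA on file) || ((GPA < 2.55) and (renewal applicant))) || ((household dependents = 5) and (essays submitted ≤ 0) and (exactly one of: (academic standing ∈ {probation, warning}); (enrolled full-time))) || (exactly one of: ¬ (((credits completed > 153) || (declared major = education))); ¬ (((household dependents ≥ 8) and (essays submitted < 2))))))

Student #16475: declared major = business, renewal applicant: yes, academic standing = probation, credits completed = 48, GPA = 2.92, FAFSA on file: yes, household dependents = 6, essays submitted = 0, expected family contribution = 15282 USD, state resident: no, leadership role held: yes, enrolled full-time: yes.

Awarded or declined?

Atomic conditions:
  leadership role held: yes → true
  NOT state resident: no → true
  academic standing = probation: probation == probation is true
  expected family contribution ≥ 689 USD: 15282 ≥ 689 is true
  NOT FAFSA on file: yes → false
  GPA < 2.55: 2.92 < 2.55 is false
  renewal applicant: yes → true
  household dependents = 5: 6 == 5 is false
  essays submitted ≤ 0: 0 ≤ 0 is true
  academic standing ∈ {probation, warning}: probation is in the set → true
  enrolled full-time: yes → true
  credits completed > 153: 48 > 153 is false
  declared major = education: business == education is false
  household dependents ≥ 8: 6 ≥ 8 is false
  essays submitted < 2: 0 < 2 is true
Combine:
[1.1.1.1] true AND true = true
[1.1.1] NOT true = false
[1.1.2] true → true = true
[1.1] false AND true = false
[1.2.3] false AND true = false
[1.2] true OR false OR false = true
[1.3.3] exactly-one(true, true) = false
[1.3] false AND true AND false = false
[1.4.1.1] false OR false = false
[1.4.1] NOT false = true
[1.4.2.1] false AND true = false
[1.4.2] NOT false = true
[1.4] exactly-one(true, true) = false
[1] false OR true OR false OR false = true
[root] NOT true = false
Overall: false → declined

Declined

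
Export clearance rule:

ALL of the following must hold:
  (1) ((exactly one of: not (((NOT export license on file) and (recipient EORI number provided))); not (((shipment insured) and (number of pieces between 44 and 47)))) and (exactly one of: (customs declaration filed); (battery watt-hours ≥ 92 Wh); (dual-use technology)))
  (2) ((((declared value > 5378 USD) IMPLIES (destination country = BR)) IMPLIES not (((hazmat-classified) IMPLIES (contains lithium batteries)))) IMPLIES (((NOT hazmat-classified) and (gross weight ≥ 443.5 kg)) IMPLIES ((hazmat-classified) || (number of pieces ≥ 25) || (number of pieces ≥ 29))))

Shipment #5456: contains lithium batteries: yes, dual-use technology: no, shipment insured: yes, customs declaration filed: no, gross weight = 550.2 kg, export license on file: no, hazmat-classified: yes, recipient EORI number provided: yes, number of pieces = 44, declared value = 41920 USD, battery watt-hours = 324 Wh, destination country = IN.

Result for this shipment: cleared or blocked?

Blocked

Atomic conditions:
  NOT export license on file: no → true
  recipient EORI number provided: yes → true
  shipment insured: yes → true
  number of pieces between 44 and 47: 44 in [44, 47] is true
  customs declaration filed: no → false
  battery watt-hours ≥ 92 Wh: 324 ≥ 92 is true
  dual-use technology: no → false
  declared value > 5378 USD: 41920 > 5378 is true
  destination country = BR: IN == BR is false
  hazmat-classified: yes → true
  contains lithium batteries: yes → true
  NOT hazmat-classified: yes → false
  gross weight ≥ 443.5 kg: 550.2 ≥ 443.5 is true
  number of pieces ≥ 25: 44 ≥ 25 is true
  number of pieces ≥ 29: 44 ≥ 29 is true
Combine:
[1.1.1.1] true AND true = true
[1.1.1] NOT true = false
[1.1.2.1] true AND true = true
[1.1.2] NOT true = false
[1.1] exactly-one(false, false) = false
[1.2] exactly-one(false, true, false) = true
[1] false AND true = false
[2.1.1] true → false = false
[2.1.2.1] true → true = true
[2.1.2] NOT true = false
[2.1] false → false (antecedent false ⇒ implication holds) = true
[2.2.1] false AND true = false
[2.2.2] true OR true OR true = true
[2.2] false → true (antecedent false ⇒ implication holds) = true
[2] true → true = true
[root] false AND true = false
Overall: false → blocked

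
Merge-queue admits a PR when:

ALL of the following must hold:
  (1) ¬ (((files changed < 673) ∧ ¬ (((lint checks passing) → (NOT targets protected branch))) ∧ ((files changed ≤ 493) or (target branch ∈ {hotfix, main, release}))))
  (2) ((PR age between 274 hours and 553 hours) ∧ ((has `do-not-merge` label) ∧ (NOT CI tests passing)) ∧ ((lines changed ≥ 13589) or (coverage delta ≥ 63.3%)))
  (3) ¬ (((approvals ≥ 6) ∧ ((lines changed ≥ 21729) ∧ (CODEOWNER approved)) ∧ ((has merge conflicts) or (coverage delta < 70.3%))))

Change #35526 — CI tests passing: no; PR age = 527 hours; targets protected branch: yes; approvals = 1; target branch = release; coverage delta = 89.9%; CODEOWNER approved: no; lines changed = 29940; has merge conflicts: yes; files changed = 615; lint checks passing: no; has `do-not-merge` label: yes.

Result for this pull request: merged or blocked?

Merged

Atomic conditions:
  files changed < 673: 615 < 673 is true
  lint checks passing: no → false
  NOT targets protected branch: yes → false
  files changed ≤ 493: 615 ≤ 493 is false
  target branch ∈ {hotfix, main, release}: release is in the set → true
  PR age between 274 hours and 553 hours: 527 in [274, 553] is true
  has `do-not-merge` label: yes → true
  NOT CI tests passing: no → true
  lines changed ≥ 13589: 29940 ≥ 13589 is true
  coverage delta ≥ 63.3%: 89.9 ≥ 63.3 is true
  approvals ≥ 6: 1 ≥ 6 is false
  lines changed ≥ 21729: 29940 ≥ 21729 is true
  CODEOWNER approved: no → false
  has merge conflicts: yes → true
  coverage delta < 70.3%: 89.9 < 70.3 is false
Combine:
[1.1.2.1] false → false (antecedent false ⇒ implication holds) = true
[1.1.2] NOT true = false
[1.1.3] false OR true = true
[1.1] true AND false AND true = false
[1] NOT false = true
[2.2] true AND true = true
[2.3] true OR true = true
[2] true AND true AND true = true
[3.1.2] true AND false = false
[3.1.3] true OR false = true
[3.1] false AND false AND true = false
[3] NOT false = true
[root] true AND true AND true = true
Overall: true → merged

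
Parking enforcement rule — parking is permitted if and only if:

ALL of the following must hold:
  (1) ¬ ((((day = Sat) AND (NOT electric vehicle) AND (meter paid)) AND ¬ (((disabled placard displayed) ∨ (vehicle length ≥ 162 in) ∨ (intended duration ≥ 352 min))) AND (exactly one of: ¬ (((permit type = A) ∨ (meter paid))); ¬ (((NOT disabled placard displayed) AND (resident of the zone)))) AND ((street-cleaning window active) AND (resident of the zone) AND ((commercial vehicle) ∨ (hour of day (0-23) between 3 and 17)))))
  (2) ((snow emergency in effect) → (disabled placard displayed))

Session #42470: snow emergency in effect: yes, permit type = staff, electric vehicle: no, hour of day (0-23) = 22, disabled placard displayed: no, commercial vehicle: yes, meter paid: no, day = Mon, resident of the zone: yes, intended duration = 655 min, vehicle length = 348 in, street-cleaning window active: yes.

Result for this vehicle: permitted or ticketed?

Atomic conditions:
  day = Sat: Mon == Sat is false
  NOT electric vehicle: no → true
  meter paid: no → false
  disabled placard displayed: no → false
  vehicle length ≥ 162 in: 348 ≥ 162 is true
  intended duration ≥ 352 min: 655 ≥ 352 is true
  permit type = A: staff == A is false
  NOT disabled placard displayed: no → true
  resident of the zone: yes → true
  street-cleaning window active: yes → true
  commercial vehicle: yes → true
  hour of day (0-23) between 3 and 17: 22 in [3, 17] is false
  snow emergency in effect: yes → true
Combine:
[1.1.1] false AND true AND false = false
[1.1.2.1] false OR true OR true = true
[1.1.2] NOT true = false
[1.1.3.1.1] false OR false = false
[1.1.3.1] NOT false = true
[1.1.3.2.1] true AND true = true
[1.1.3.2] NOT true = false
[1.1.3] exactly-one(true, false) = true
[1.1.4.3] true OR false = true
[1.1.4] true AND true AND true = true
[1.1] false AND false AND true AND true = false
[1] NOT false = true
[2] true → false = false
[root] true AND false = false
Overall: false → ticketed

Ticketed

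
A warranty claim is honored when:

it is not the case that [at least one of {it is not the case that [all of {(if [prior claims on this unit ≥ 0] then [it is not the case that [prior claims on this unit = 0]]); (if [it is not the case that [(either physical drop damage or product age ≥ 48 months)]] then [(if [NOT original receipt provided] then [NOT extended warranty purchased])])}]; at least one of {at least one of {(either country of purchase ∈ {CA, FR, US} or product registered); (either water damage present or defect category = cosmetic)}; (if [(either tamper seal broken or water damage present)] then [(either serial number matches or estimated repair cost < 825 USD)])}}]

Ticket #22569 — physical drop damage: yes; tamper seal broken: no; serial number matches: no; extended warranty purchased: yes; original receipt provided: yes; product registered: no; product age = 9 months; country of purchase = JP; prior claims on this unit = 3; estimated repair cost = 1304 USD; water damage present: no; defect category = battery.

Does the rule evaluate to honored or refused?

Refused

Atomic conditions:
  prior claims on this unit ≥ 0: 3 ≥ 0 is true
  prior claims on this unit = 0: 3 == 0 is false
  physical drop damage: yes → true
  product age ≥ 48 months: 9 ≥ 48 is false
  NOT original receipt provided: yes → false
  NOT extended warranty purchased: yes → false
  country of purchase ∈ {CA, FR, US}: JP is not in the set → false
  product registered: no → false
  water damage present: no → false
  defect category = cosmetic: battery == cosmetic is false
  tamper seal broken: no → false
  serial number matches: no → false
  estimated repair cost < 825 USD: 1304 < 825 is false
Combine:
[1.1.1.1.2] NOT false = true
[1.1.1.1] true → true = true
[1.1.1.2.1.1] true OR false = true
[1.1.1.2.1] NOT true = false
[1.1.1.2.2] false → false (antecedent false ⇒ implication holds) = true
[1.1.1.2] false → true (antecedent false ⇒ implication holds) = true
[1.1.1] true AND true = true
[1.1] NOT true = false
[1.2.1.1] false OR false = false
[1.2.1.2] false OR false = false
[1.2.1] false OR false = false
[1.2.2.1] false OR false = false
[1.2.2.2] false OR false = false
[1.2.2] false → false (antecedent false ⇒ implication holds) = true
[1.2] false OR true = true
[1] false OR true = true
[root] NOT true = false
Overall: false → refused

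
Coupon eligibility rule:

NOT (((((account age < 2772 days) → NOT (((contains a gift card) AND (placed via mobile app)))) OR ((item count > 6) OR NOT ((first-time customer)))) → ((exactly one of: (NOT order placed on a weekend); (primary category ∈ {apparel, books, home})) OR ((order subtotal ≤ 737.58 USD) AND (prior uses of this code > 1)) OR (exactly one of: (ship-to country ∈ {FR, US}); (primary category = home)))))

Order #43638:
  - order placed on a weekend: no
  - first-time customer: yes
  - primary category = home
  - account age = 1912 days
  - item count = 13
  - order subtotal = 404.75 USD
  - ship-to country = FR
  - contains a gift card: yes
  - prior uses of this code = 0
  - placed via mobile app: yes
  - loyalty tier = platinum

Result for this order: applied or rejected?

Applied

Atomic conditions:
  account age < 2772 days: 1912 < 2772 is true
  contains a gift card: yes → true
  placed via mobile app: yes → true
  item count > 6: 13 > 6 is true
  first-time customer: yes → true
  NOT order placed on a weekend: no → true
  primary category ∈ {apparel, books, home}: home is in the set → true
  order subtotal ≤ 737.58 USD: 404.75 ≤ 737.58 is true
  prior uses of this code > 1: 0 > 1 is false
  ship-to country ∈ {FR, US}: FR is in the set → true
  primary category = home: home == home is true
Combine:
[1.1.1.2.1] true AND true = true
[1.1.1.2] NOT true = false
[1.1.1] true → false = false
[1.1.2.2] NOT true = false
[1.1.2] true OR false = true
[1.1] false OR true = true
[1.2.1] exactly-one(true, true) = false
[1.2.2] true AND false = false
[1.2.3] exactly-one(true, true) = false
[1.2] false OR false OR false = false
[1] true → false = false
[root] NOT false = true
Overall: true → applied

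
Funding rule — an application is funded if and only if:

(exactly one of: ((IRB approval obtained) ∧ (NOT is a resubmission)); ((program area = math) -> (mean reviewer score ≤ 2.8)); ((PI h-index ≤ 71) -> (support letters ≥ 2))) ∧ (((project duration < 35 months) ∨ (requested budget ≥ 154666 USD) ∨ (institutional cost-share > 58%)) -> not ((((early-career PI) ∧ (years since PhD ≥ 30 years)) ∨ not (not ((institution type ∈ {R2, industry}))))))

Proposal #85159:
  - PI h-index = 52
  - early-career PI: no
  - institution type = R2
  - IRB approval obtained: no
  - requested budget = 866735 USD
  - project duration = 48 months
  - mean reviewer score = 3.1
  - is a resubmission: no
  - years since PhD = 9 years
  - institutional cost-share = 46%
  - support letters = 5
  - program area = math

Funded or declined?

Declined

Atomic conditions:
  IRB approval obtained: no → false
  NOT is a resubmission: no → true
  program area = math: math == math is true
  mean reviewer score ≤ 2.8: 3.1 ≤ 2.8 is false
  PI h-index ≤ 71: 52 ≤ 71 is true
  support letters ≥ 2: 5 ≥ 2 is true
  project duration < 35 months: 48 < 35 is false
  requested budget ≥ 154666 USD: 866735 ≥ 154666 is true
  institutional cost-share > 58%: 46 > 58 is false
  early-career PI: no → false
  years since PhD ≥ 30 years: 9 ≥ 30 is false
  institution type ∈ {R2, industry}: R2 is in the set → true
Combine:
[1.1] false AND true = false
[1.2] true → false = false
[1.3] true → true = true
[1] exactly-one(false, false, true) = true
[2.1] false OR true OR false = true
[2.2.1.1] false AND false = false
[2.2.1.2.1] NOT true = false
[2.2.1.2] NOT false = true
[2.2.1] false OR true = true
[2.2] NOT true = false
[2] true → false = false
[root] true AND false = false
Overall: false → declined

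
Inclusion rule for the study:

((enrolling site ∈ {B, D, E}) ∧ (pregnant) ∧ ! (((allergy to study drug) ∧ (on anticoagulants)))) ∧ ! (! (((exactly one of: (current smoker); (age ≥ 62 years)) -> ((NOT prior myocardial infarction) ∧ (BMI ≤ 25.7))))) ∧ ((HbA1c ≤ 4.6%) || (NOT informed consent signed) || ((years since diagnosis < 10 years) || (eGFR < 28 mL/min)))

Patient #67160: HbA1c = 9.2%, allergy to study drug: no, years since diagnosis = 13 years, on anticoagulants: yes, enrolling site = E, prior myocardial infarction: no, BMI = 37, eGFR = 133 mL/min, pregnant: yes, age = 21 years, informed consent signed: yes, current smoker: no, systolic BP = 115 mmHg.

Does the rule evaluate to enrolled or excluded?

Excluded

Atomic conditions:
  enrolling site ∈ {B, D, E}: E is in the set → true
  pregnant: yes → true
  allergy to study drug: no → false
  on anticoagulants: yes → true
  current smoker: no → false
  age ≥ 62 years: 21 ≥ 62 is false
  NOT prior myocardial infarction: no → true
  BMI ≤ 25.7: 37 ≤ 25.7 is false
  HbA1c ≤ 4.6%: 9.2 ≤ 4.6 is false
  NOT informed consent signed: yes → false
  years since diagnosis < 10 years: 13 < 10 is false
  eGFR < 28 mL/min: 133 < 28 is false
Combine:
[1.3.1] false AND true = false
[1.3] NOT false = true
[1] true AND true AND true = true
[2.1.1.1] exactly-one(false, false) = false
[2.1.1.2] true AND false = false
[2.1.1] false → false (antecedent false ⇒ implication holds) = true
[2.1] NOT true = false
[2] NOT false = true
[3.3] false OR false = false
[3] false OR false OR false = false
[root] true AND true AND false = false
Overall: false → excluded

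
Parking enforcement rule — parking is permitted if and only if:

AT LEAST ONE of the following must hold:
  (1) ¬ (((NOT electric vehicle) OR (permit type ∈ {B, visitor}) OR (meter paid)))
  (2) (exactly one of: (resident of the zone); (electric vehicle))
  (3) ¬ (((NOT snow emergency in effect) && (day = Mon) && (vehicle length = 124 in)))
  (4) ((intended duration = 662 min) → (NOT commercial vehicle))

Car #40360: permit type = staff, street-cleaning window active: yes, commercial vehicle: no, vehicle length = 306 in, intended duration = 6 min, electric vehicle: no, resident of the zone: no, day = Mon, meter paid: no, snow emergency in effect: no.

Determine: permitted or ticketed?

Atomic conditions:
  NOT electric vehicle: no → true
  permit type ∈ {B, visitor}: staff is not in the set → false
  meter paid: no → false
  resident of the zone: no → false
  electric vehicle: no → false
  NOT snow emergency in effect: no → true
  day = Mon: Mon == Mon is true
  vehicle length = 124 in: 306 == 124 is false
  intended duration = 662 min: 6 == 662 is false
  NOT commercial vehicle: no → true
Combine:
[1.1] true OR false OR false = true
[1] NOT true = false
[2] exactly-one(false, false) = false
[3.1] true AND true AND false = false
[3] NOT false = true
[4] false → true (antecedent false ⇒ implication holds) = true
[root] false OR false OR true OR true = true
Overall: true → permitted

Permitted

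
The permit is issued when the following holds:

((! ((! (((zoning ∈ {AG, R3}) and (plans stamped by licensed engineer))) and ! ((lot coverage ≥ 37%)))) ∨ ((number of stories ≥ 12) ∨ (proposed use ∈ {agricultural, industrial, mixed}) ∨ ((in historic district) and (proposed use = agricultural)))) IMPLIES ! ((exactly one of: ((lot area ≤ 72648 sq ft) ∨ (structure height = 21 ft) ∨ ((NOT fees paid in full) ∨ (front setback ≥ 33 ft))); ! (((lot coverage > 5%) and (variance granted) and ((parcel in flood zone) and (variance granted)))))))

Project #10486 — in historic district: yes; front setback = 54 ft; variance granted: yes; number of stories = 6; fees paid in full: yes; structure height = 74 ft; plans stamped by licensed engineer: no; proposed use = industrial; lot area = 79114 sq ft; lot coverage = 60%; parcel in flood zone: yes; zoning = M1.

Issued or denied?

Atomic conditions:
  zoning ∈ {AG, R3}: M1 is not in the set → false
  plans stamped by licensed engineer: no → false
  lot coverage ≥ 37%: 60 ≥ 37 is true
  number of stories ≥ 12: 6 ≥ 12 is false
  proposed use ∈ {agricultural, industrial, mixed}: industrial is in the set → true
  in historic district: yes → true
  proposed use = agricultural: industrial == agricultural is false
  lot area ≤ 72648 sq ft: 79114 ≤ 72648 is false
  structure height = 21 ft: 74 == 21 is false
  NOT fees paid in full: yes → false
  front setback ≥ 33 ft: 54 ≥ 33 is true
  lot coverage > 5%: 60 > 5 is true
  variance granted: yes → true
  parcel in flood zone: yes → true
Combine:
[1.1.1.1.1] false AND false = false
[1.1.1.1] NOT false = true
[1.1.1.2] NOT true = false
[1.1.1] true AND false = false
[1.1] NOT false = true
[1.2.3] true AND false = false
[1.2] false OR true OR false = true
[1] true OR true = true
[2.1.1.3] false OR true = true
[2.1.1] false OR false OR true = true
[2.1.2.1.3] true AND true = true
[2.1.2.1] true AND true AND true = true
[2.1.2] NOT true = false
[2.1] exactly-one(true, false) = true
[2] NOT true = false
[root] true → false = false
Overall: false → denied

Denied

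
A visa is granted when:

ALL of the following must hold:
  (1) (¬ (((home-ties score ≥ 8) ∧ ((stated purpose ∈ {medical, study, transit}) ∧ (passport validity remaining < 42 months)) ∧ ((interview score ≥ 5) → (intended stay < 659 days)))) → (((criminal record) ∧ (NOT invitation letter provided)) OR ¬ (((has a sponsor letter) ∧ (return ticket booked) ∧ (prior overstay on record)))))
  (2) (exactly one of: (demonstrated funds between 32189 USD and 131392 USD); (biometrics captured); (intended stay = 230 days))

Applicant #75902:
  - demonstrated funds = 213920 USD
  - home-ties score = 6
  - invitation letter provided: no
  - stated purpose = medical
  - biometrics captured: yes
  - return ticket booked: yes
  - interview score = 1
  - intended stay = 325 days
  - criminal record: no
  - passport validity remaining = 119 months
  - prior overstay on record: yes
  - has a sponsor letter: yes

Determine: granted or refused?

Refused

Atomic conditions:
  home-ties score ≥ 8: 6 ≥ 8 is false
  stated purpose ∈ {medical, study, transit}: medical is in the set → true
  passport validity remaining < 42 months: 119 < 42 is false
  interview score ≥ 5: 1 ≥ 5 is false
  intended stay < 659 days: 325 < 659 is true
  criminal record: no → false
  NOT invitation letter provided: no → true
  has a sponsor letter: yes → true
  return ticket booked: yes → true
  prior overstay on record: yes → true
  demonstrated funds between 32189 USD and 131392 USD: 213920 in [32189, 131392] is false
  biometrics captured: yes → true
  intended stay = 230 days: 325 == 230 is false
Combine:
[1.1.1.2] true AND false = false
[1.1.1.3] false → true (antecedent false ⇒ implication holds) = true
[1.1.1] false AND false AND true = false
[1.1] NOT false = true
[1.2.1] false AND true = false
[1.2.2.1] true AND true AND true = true
[1.2.2] NOT true = false
[1.2] false OR false = false
[1] true → false = false
[2] exactly-one(false, true, false) = true
[root] false AND true = false
Overall: false → refused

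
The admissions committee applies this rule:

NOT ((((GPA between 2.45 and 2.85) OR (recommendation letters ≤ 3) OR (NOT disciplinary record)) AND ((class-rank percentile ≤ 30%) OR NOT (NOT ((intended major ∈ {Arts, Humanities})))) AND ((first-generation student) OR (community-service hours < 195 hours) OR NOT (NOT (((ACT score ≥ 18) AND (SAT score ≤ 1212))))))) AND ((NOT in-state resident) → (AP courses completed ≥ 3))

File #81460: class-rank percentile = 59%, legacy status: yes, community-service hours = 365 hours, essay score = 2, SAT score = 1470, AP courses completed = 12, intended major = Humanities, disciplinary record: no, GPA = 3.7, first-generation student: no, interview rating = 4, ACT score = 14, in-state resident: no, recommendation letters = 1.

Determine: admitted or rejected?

Atomic conditions:
  GPA between 2.45 and 2.85: 3.7 in [2.45, 2.85] is false
  recommendation letters ≤ 3: 1 ≤ 3 is true
  NOT disciplinary record: no → true
  class-rank percentile ≤ 30%: 59 ≤ 30 is false
  intended major ∈ {Arts, Humanities}: Humanities is in the set → true
  first-generation student: no → false
  community-service hours < 195 hours: 365 < 195 is false
  ACT score ≥ 18: 14 ≥ 18 is false
  SAT score ≤ 1212: 1470 ≤ 1212 is false
  NOT in-state resident: no → true
  AP courses completed ≥ 3: 12 ≥ 3 is true
Combine:
[1.1.1] false OR true OR true = true
[1.1.2.2.1] NOT true = false
[1.1.2.2] NOT false = true
[1.1.2] false OR true = true
[1.1.3.3.1.1] false AND false = false
[1.1.3.3.1] NOT false = true
[1.1.3.3] NOT true = false
[1.1.3] false OR false OR false = false
[1.1] true AND true AND false = false
[1] NOT false = true
[2] true → true = true
[root] true AND true = true
Overall: true → admitted

Admitted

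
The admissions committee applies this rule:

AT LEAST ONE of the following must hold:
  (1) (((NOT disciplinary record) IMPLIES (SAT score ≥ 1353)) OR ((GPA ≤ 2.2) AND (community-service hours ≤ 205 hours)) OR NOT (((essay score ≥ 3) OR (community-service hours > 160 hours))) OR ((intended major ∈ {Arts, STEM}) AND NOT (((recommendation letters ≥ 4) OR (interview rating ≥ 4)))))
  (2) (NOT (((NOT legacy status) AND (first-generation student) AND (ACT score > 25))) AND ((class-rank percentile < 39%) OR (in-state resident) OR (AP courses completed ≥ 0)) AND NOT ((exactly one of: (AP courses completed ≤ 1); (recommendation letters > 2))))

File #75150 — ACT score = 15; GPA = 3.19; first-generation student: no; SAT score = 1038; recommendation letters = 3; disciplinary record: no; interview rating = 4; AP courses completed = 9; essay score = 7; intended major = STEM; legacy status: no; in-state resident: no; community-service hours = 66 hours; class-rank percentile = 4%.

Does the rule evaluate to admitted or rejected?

Rejected

Atomic conditions:
  NOT disciplinary record: no → true
  SAT score ≥ 1353: 1038 ≥ 1353 is false
  GPA ≤ 2.2: 3.19 ≤ 2.2 is false
  community-service hours ≤ 205 hours: 66 ≤ 205 is true
  essay score ≥ 3: 7 ≥ 3 is true
  community-service hours > 160 hours: 66 > 160 is false
  intended major ∈ {Arts, STEM}: STEM is in the set → true
  recommendation letters ≥ 4: 3 ≥ 4 is false
  interview rating ≥ 4: 4 ≥ 4 is true
  NOT legacy status: no → true
  first-generation student: no → false
  ACT score > 25: 15 > 25 is false
  class-rank percentile < 39%: 4 < 39 is true
  in-state resident: no → false
  AP courses completed ≥ 0: 9 ≥ 0 is true
  AP courses completed ≤ 1: 9 ≤ 1 is false
  recommendation letters > 2: 3 > 2 is true
Combine:
[1.1] true → false = false
[1.2] false AND true = false
[1.3.1] true OR false = true
[1.3] NOT true = false
[1.4.2.1] false OR true = true
[1.4.2] NOT true = false
[1.4] true AND false = false
[1] false OR false OR false OR false = false
[2.1.1] true AND false AND false = false
[2.1] NOT false = true
[2.2] true OR false OR true = true
[2.3.1] exactly-one(false, true) = true
[2.3] NOT true = false
[2] true AND true AND false = false
[root] false OR false = false
Overall: false → rejected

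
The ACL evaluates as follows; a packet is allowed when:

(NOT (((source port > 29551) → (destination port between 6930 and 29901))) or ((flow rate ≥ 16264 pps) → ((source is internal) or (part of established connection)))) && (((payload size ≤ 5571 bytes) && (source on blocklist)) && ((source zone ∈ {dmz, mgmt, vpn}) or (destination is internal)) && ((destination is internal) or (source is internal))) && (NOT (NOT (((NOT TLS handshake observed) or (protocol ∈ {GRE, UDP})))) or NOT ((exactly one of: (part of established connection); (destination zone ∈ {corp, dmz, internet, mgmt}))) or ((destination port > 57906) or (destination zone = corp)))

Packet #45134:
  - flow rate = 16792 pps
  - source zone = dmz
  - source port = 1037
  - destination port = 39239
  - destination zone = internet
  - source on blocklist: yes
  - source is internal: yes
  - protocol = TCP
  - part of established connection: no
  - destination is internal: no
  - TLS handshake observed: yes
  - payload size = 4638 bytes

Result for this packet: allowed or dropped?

Atomic conditions:
  source port > 29551: 1037 > 29551 is false
  destination port between 6930 and 29901: 39239 in [6930, 29901] is false
  flow rate ≥ 16264 pps: 16792 ≥ 16264 is true
  source is internal: yes → true
  part of established connection: no → false
  payload size ≤ 5571 bytes: 4638 ≤ 5571 is true
  source on blocklist: yes → true
  source zone ∈ {dmz, mgmt, vpn}: dmz is in the set → true
  destination is internal: no → false
  NOT TLS handshake observed: yes → false
  protocol ∈ {GRE, UDP}: TCP is not in the set → false
  destination zone ∈ {corp, dmz, internet, mgmt}: internet is in the set → true
  destination port > 57906: 39239 > 57906 is false
  destination zone = corp: internet == corp is false
Combine:
[1.1.1] false → false (antecedent false ⇒ implication holds) = true
[1.1] NOT true = false
[1.2.2] true OR false = true
[1.2] true → true = true
[1] false OR true = true
[2.1] true AND true = true
[2.2] true OR false = true
[2.3] false OR true = true
[2] true AND true AND true = true
[3.1.1.1] false OR false = false
[3.1.1] NOT false = true
[3.1] NOT true = false
[3.2.1] exactly-one(false, true) = true
[3.2] NOT true = false
[3.3] false OR false = false
[3] false OR false OR false = false
[root] true AND true AND false = false
Overall: false → dropped

Dropped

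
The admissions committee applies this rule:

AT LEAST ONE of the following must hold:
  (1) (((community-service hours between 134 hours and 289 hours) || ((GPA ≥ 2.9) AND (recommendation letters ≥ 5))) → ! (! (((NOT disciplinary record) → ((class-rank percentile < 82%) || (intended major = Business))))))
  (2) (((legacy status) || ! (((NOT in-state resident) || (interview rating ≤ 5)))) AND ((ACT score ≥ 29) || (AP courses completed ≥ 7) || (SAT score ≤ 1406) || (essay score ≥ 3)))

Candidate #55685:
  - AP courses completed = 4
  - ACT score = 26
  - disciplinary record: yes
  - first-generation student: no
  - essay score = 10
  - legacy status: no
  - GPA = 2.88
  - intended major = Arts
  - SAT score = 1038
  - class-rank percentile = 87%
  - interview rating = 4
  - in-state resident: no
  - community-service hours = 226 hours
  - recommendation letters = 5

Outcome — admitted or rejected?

Atomic conditions:
  community-service hours between 134 hours and 289 hours: 226 in [134, 289] is true
  GPA ≥ 2.9: 2.88 ≥ 2.9 is false
  recommendation letters ≥ 5: 5 ≥ 5 is true
  NOT disciplinary record: yes → false
  class-rank percentile < 82%: 87 < 82 is false
  intended major = Business: Arts == Business is false
  legacy status: no → false
  NOT in-state resident: no → true
  interview rating ≤ 5: 4 ≤ 5 is true
  ACT score ≥ 29: 26 ≥ 29 is false
  AP courses completed ≥ 7: 4 ≥ 7 is false
  SAT score ≤ 1406: 1038 ≤ 1406 is true
  essay score ≥ 3: 10 ≥ 3 is true
Combine:
[1.1.2] false AND true = false
[1.1] true OR false = true
[1.2.1.1.2] false OR false = false
[1.2.1.1] false → false (antecedent false ⇒ implication holds) = true
[1.2.1] NOT true = false
[1.2] NOT false = true
[1] true → true = true
[2.1.2.1] true OR true = true
[2.1.2] NOT true = false
[2.1] false OR false = false
[2.2] false OR false OR true OR true = true
[2] false AND true = false
[root] true OR false = true
Overall: true → admitted

Admitted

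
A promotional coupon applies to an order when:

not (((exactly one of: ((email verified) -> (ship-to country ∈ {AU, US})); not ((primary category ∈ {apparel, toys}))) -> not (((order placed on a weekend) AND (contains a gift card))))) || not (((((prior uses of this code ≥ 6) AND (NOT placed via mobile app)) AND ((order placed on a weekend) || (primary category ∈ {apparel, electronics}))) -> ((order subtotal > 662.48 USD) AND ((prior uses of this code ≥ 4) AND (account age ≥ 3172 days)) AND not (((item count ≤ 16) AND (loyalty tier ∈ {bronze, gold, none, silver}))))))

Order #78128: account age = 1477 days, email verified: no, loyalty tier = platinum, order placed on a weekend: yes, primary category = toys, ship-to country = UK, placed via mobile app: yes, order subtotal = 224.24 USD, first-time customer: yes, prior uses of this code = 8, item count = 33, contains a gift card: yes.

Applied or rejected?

Applied

Atomic conditions:
  email verified: no → false
  ship-to country ∈ {AU, US}: UK is not in the set → false
  primary category ∈ {apparel, toys}: toys is in the set → true
  order placed on a weekend: yes → true
  contains a gift card: yes → true
  prior uses of this code ≥ 6: 8 ≥ 6 is true
  NOT placed via mobile app: yes → false
  primary category ∈ {apparel, electronics}: toys is not in the set → false
  order subtotal > 662.48 USD: 224.24 > 662.48 is false
  prior uses of this code ≥ 4: 8 ≥ 4 is true
  account age ≥ 3172 days: 1477 ≥ 3172 is false
  item count ≤ 16: 33 ≤ 16 is false
  loyalty tier ∈ {bronze, gold, none, silver}: platinum is not in the set → false
Combine:
[1.1.1.1] false → false (antecedent false ⇒ implication holds) = true
[1.1.1.2] NOT true = false
[1.1.1] exactly-one(true, false) = true
[1.1.2.1] true AND true = true
[1.1.2] NOT true = false
[1.1] true → false = false
[1] NOT false = true
[2.1.1.1] true AND false = false
[2.1.1.2] true OR false = true
[2.1.1] false AND true = false
[2.1.2.2] true AND false = false
[2.1.2.3.1] false AND false = false
[2.1.2.3] NOT false = true
[2.1.2] false AND false AND true = false
[2.1] false → false (antecedent false ⇒ implication holds) = true
[2] NOT true = false
[root] true OR false = true
Overall: true → applied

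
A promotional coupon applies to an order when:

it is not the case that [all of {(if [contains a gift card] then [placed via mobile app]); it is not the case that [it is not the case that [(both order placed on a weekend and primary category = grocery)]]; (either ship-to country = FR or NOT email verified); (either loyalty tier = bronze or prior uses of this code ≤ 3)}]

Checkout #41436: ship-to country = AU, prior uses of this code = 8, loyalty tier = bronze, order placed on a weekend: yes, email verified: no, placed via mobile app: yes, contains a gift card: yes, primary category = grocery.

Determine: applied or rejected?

Rejected

Atomic conditions:
  contains a gift card: yes → true
  placed via mobile app: yes → true
  order placed on a weekend: yes → true
  primary category = grocery: grocery == grocery is true
  ship-to country = FR: AU == FR is false
  NOT email verified: no → true
  loyalty tier = bronze: bronze == bronze is true
  prior uses of this code ≤ 3: 8 ≤ 3 is false
Combine:
[1.1] true → true = true
[1.2.1.1] true AND true = true
[1.2.1] NOT true = false
[1.2] NOT false = true
[1.3] false OR true = true
[1.4] true OR false = true
[1] true AND true AND true AND true = true
[root] NOT true = false
Overall: false → rejected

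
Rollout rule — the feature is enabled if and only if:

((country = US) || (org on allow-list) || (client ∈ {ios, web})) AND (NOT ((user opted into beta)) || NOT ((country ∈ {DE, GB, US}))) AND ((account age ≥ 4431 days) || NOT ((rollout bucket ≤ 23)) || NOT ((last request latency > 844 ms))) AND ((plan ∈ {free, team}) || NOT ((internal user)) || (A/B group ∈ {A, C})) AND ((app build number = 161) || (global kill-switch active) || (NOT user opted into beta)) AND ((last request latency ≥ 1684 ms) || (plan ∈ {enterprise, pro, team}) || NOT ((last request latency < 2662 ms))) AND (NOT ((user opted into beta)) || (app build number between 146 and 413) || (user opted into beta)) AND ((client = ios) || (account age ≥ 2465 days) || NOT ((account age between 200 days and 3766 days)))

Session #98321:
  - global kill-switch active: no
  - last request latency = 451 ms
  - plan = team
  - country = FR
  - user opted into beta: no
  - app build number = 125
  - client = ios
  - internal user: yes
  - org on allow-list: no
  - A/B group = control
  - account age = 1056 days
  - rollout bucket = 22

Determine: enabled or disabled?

Enabled

Atomic conditions:
  country = US: FR == US is false
  org on allow-list: no → false
  client ∈ {ios, web}: ios is in the set → true
  user opted into beta: no → false
  country ∈ {DE, GB, US}: FR is not in the set → false
  account age ≥ 4431 days: 1056 ≥ 4431 is false
  rollout bucket ≤ 23: 22 ≤ 23 is true
  last request latency > 844 ms: 451 > 844 is false
  plan ∈ {free, team}: team is in the set → true
  internal user: yes → true
  A/B group ∈ {A, C}: control is not in the set → false
  app build number = 161: 125 == 161 is false
  global kill-switch active: no → false
  NOT user opted into beta: no → true
  last request latency ≥ 1684 ms: 451 ≥ 1684 is false
  plan ∈ {enterprise, pro, team}: team is in the set → true
  last request latency < 2662 ms: 451 < 2662 is true
  app build number between 146 and 413: 125 in [146, 413] is false
  client = ios: ios == ios is true
  account age ≥ 2465 days: 1056 ≥ 2465 is false
  account age between 200 days and 3766 days: 1056 in [200, 3766] is true
Combine:
[1] false OR false OR true = true
[2.1] NOT false = true
[2.2] NOT false = true
[2] true OR true = true
[3.2] NOT true = false
[3.3] NOT false = true
[3] false OR false OR true = true
[4.2] NOT true = false
[4] true OR false OR false = true
[5] false OR false OR true = true
[6.3] NOT true = false
[6] false OR true OR false = true
[7.1] NOT false = true
[7] true OR false OR false = true
[8.3] NOT true = false
[8] true OR false OR false = true
[root] true AND true AND true AND true AND true AND true AND true AND true = true
Overall: true → enabled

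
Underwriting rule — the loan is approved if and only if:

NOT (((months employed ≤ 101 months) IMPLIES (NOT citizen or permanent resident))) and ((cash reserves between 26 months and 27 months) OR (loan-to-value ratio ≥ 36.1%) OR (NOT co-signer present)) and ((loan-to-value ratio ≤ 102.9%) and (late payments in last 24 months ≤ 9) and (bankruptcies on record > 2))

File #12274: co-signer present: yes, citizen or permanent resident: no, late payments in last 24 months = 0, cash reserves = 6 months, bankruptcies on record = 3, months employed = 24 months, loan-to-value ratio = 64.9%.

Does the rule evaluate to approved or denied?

Atomic conditions:
  months employed ≤ 101 months: 24 ≤ 101 is true
  NOT citizen or permanent resident: no → true
  cash reserves between 26 months and 27 months: 6 in [26, 27] is false
  loan-to-value ratio ≥ 36.1%: 64.9 ≥ 36.1 is true
  NOT co-signer present: yes → false
  loan-to-value ratio ≤ 102.9%: 64.9 ≤ 102.9 is true
  late payments in last 24 months ≤ 9: 0 ≤ 9 is true
  bankruptcies on record > 2: 3 > 2 is true
Combine:
[1.1] true → true = true
[1] NOT true = false
[2] false OR true OR false = true
[3] true AND true AND true = true
[root] false AND true AND true = false
Overall: false → denied

Denied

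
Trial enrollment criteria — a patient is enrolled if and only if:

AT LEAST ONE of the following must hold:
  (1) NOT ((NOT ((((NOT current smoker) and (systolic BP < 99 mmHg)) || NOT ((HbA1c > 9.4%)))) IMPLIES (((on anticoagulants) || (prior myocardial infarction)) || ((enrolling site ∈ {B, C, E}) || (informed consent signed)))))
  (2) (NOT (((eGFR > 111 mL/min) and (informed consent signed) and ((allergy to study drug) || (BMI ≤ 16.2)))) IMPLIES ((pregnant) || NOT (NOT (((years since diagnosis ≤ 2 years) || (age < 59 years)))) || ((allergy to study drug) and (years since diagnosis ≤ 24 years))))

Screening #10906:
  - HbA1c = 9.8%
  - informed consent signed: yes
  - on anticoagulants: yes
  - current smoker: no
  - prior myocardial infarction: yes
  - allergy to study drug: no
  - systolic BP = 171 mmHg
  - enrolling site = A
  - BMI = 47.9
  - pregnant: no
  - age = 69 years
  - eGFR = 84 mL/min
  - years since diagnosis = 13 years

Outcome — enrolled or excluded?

Excluded

Atomic conditions:
  NOT current smoker: no → true
  systolic BP < 99 mmHg: 171 < 99 is false
  HbA1c > 9.4%: 9.8 > 9.4 is true
  on anticoagulants: yes → true
  prior myocardial infarction: yes → true
  enrolling site ∈ {B, C, E}: A is not in the set → false
  informed consent signed: yes → true
  eGFR > 111 mL/min: 84 > 111 is false
  allergy to study drug: no → false
  BMI ≤ 16.2: 47.9 ≤ 16.2 is false
  pregnant: no → false
  years since diagnosis ≤ 2 years: 13 ≤ 2 is false
  age < 59 years: 69 < 59 is false
  years since diagnosis ≤ 24 years: 13 ≤ 24 is true
Combine:
[1.1.1.1.1] true AND false = false
[1.1.1.1.2] NOT true = false
[1.1.1.1] false OR false = false
[1.1.1] NOT false = true
[1.1.2.1] true OR true = true
[1.1.2.2] false OR true = true
[1.1.2] true OR true = true
[1.1] true → true = true
[1] NOT true = false
[2.1.1.3] false OR false = false
[2.1.1] false AND true AND false = false
[2.1] NOT false = true
[2.2.2.1.1] false OR false = false
[2.2.2.1] NOT false = true
[2.2.2] NOT true = false
[2.2.3] false AND true = false
[2.2] false OR false OR false = false
[2] true → false = false
[root] false OR false = false
Overall: false → excluded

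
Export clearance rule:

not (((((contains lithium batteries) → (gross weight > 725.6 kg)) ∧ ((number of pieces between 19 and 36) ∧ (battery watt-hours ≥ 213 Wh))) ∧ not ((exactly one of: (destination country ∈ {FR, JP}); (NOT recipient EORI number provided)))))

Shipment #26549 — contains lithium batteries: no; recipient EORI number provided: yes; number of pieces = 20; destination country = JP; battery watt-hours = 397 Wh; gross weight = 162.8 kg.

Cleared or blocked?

Cleared

Atomic conditions:
  contains lithium batteries: no → false
  gross weight > 725.6 kg: 162.8 > 725.6 is false
  number of pieces between 19 and 36: 20 in [19, 36] is true
  battery watt-hours ≥ 213 Wh: 397 ≥ 213 is true
  destination country ∈ {FR, JP}: JP is in the set → true
  NOT recipient EORI number provided: yes → false
Combine:
[1.1.1] false → false (antecedent false ⇒ implication holds) = true
[1.1.2] true AND true = true
[1.1] true AND true = true
[1.2.1] exactly-one(true, false) = true
[1.2] NOT true = false
[1] true AND false = false
[root] NOT false = true
Overall: true → cleared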